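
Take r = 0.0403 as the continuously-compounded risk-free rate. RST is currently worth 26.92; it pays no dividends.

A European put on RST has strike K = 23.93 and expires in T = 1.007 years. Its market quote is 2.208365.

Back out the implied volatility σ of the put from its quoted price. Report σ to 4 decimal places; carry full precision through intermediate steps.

sigma = 0.3901

At σ = 0.3901 the Black–Scholes value reproduces the quote:
σ√T = 0.3901·√1.007 = 0.391463
d₁ = (ln(S/K) + (r+σ²/2)T) / (σ√T) = (ln(26.92/23.93) + (0.0403+0.3901²/2)·1.007) / 0.391463 = (0.117737 + 0.117204) / 0.391463 = 0.600160
d₂ = d₁ − σ√T = 0.600160 − 0.391463 = 0.208697
e^{−rT} = 0.960230
N(−d₁) = 0.274200,  N(−d₂) = 0.417342
V = K·e^{−rT}·N(−d₂) − S·N(−d₁) = 9.589825 − 7.381461 = 2.208365 (equal to the quote); since ∂V/∂σ > 0 for all σ, the implied volatility is unique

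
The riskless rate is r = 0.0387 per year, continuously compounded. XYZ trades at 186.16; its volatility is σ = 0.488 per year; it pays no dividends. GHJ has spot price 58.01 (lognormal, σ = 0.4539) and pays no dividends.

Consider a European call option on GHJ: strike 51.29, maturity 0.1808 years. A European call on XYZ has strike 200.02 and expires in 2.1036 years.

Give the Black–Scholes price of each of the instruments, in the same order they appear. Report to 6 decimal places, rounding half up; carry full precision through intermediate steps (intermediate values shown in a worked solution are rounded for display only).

[GHJ call K=51.29]
σ√T = 0.4539·√0.1808 = 0.193001
d₁ = (ln(S/K) + (r+σ²/2)T) / (σ√T) = (ln(58.01/51.29) + (0.0387+0.4539²/2)·0.1808) / 0.193001 = (0.123120 + 0.025622) / 0.193001 = 0.770676
d₂ = d₁ − σ√T = 0.770676 − 0.193001 = 0.577675
e^{−rT} = 0.993027
N(d₁) = 0.779551,  N(d₂) = 0.718258
price = S·N(d₁) − K·e^{−rT}·N(d₂) = 45.221730 − 36.582606 = 8.639124
[XYZ call K=200.02]
σ√T = 0.488·√2.1036 = 0.707785
d₁ = (ln(S/K) + (r+σ²/2)T) / (σ√T) = (ln(186.16/200.02) + (0.0387+0.488²/2)·2.1036) / 0.707785 = (-0.071811 + 0.331889) / 0.707785 = 0.367454
d₂ = d₁ − σ√T = 0.367454 − 0.707785 = -0.340331
e^{−rT} = 0.921816
N(d₁) = 0.643360,  N(d₂) = 0.366804
price = S·N(d₁) − K·e^{−rT}·N(d₂) = 119.767849 − 67.631859 = 52.135989

price(GHJ call K=51.29) = 8.639124
price(XYZ call K=200.02) = 52.135989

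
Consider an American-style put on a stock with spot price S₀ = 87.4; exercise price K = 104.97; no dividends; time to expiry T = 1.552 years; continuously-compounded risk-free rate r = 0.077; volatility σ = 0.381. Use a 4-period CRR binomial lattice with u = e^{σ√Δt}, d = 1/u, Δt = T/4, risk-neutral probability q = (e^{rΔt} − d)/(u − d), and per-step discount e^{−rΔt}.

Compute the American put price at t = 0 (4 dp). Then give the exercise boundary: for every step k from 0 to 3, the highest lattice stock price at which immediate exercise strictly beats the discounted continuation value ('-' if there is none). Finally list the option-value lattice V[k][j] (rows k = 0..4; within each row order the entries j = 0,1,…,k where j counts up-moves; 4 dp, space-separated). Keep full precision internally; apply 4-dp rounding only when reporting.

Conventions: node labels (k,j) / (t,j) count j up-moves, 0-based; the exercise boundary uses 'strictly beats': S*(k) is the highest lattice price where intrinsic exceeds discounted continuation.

price = 23.3700
boundary = - 68.9355 54.3719 68.9355
tree:
23.3700
36.0345 12.3242
50.5981 21.4759 4.0678
62.0849 36.0345 8.4541 0.0000
71.1450 50.5981 17.5700 0.0000 0.0000

params: Δt=0.38800 u=1.26785 d=0.78874 q=0.50424 e^(-rΔt)=0.97057
t_4 payoffs: 71.1450 50.5981 17.5700 0.0000 0.0000
t_3: node(3,0) S=42.8851 payoff=62.0849 vs cont=58.9952 → 62.0849 [stop]  node(3,1) S=68.9355 payoff=36.0345 vs cont=32.9448 → 36.0345 [stop]  node(3,2) S=110.8102 payoff=0.0000 vs cont=8.4541 → 8.4541 [wait]  node(3,3) S=178.1215 payoff=0.0000 vs cont=0.0000 → 0.0000 [wait]  ⇒ S*(3)=68.9355
t_2: node(2,0) S=54.3719 payoff=50.5981 vs cont=47.5084 → 50.5981 [stop]  node(2,1) S=87.4000 payoff=17.5700 vs cont=21.4759 → 21.4759 [wait]  node(2,2) S=140.4909 payoff=0.0000 vs cont=4.0678 → 4.0678 [wait]  ⇒ S*(2)=54.3719
t_1: node(1,0) S=68.9355 payoff=36.0345 vs cont=34.8563 → 36.0345 [stop]  node(1,1) S=110.8102 payoff=0.0000 vs cont=12.3242 → 12.3242 [wait]  ⇒ S*(1)=68.9355
t_0: node(0,0) S=87.4000 payoff=17.5700 vs cont=23.3700 → 23.3700 [wait]  ⇒ S*(0)=-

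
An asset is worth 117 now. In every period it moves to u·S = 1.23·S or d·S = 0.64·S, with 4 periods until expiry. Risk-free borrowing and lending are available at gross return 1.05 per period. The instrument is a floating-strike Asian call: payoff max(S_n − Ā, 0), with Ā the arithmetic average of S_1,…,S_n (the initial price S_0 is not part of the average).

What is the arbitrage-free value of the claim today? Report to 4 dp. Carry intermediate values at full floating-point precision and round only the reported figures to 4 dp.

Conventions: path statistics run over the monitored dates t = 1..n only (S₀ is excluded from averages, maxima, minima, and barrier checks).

With p* = (R−d)/(u−d) = 0.6949, sum probability × payoff across the paths and divide by R^4.
Enumerate all 2^4 = 16 price paths (U = up ×1.23, D = down ×0.64); each path with k up-moves has probability p*^k·(1−p*)^(4−k).
DDDD: Ā=43.2758, payoff=0.0000, prob=0.008663
UDDD: Ā=83.1708, payoff=0.0000, prob=0.019733
DUDD: Ā=65.9133, payoff=0.0000, prob=0.019733
UUDD: Ā=126.6771, payoff=0.0000, prob=0.044947
DDUD: Ā=54.8685, payoff=0.0000, prob=0.019733
UDUD: Ā=105.4503, payoff=0.0000, prob=0.044947
DUUD: Ā=88.1928, payoff=0.0000, prob=0.044947
UUUD: Ā=169.4956, payoff=0.0000, prob=0.102380
DDDU: Ā=47.7998, payoff=0.0000, prob=0.019733
UDDU: Ā=91.8652, payoff=0.0000, prob=0.044947
DUDU: Ā=74.6077, payoff=0.0000, prob=0.044947
UUDU: Ā=143.3867, payoff=0.0000, prob=0.102380
DDUU: Ā=63.5629, payoff=8.9401, prob=0.044947
UDUU: Ā=122.1600, payoff=17.1817, prob=0.102380
DUUU: Ā=104.9025, payoff=34.4392, prob=0.102380
UUUU: Ā=201.6095, payoff=66.1878, prob=0.233199
Price = Σ prob·payoff / R^4 = 21.121756 / 1.215506 = 17.3769

price = 17.3769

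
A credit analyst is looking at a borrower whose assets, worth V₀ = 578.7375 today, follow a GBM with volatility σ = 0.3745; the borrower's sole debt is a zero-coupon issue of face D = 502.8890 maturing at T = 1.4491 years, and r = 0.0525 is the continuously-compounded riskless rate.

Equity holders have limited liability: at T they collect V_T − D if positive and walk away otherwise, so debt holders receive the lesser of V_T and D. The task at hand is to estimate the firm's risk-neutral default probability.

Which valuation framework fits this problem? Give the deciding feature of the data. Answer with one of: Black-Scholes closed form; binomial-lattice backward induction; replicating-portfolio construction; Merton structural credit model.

framework: Merton structural credit model

Key observation: the question is about default risk generated by asset-value dynamics against a debt face of 502.8890 — the structural framework prices exactly that.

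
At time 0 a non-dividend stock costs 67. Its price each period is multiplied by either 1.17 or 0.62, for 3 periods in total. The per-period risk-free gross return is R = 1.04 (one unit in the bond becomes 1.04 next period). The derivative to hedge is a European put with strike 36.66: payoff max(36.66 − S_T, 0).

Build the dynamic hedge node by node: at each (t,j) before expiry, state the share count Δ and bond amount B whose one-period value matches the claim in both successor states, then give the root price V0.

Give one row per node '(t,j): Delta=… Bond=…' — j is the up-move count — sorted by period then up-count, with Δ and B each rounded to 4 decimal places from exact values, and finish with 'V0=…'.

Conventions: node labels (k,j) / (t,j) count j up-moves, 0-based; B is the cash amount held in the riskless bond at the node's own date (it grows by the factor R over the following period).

(0,0): Delta=-0.0790 Bond=6.2766
(1,0): Delta=-0.3507 Bond=17.8141
(1,1): Delta=-0.0344 Bond=3.0342
(2,0): Delta=-1.0000 Bond=35.2500
(2,1): Delta=-0.2442 Bond=13.3504
(2,2): Delta=0.0000 Bond=0.0000
V0=0.9855

Risk-neutral probability p* = (R−d)/(u−d) = (1.04−0.62)/(1.17−0.62) = 0.7636.
Terminal payoffs: V(3,0)=20.6920, V(3,1)=6.5269, V(3,2)=0.0000, V(3,3)=0.0000
  t=2,j=0: stock 25.7548 → up 30.1331 (V=6.5269), down 15.9680 (V=20.6920). Price 9.4952; hedge Δ=-1.0000, bond B=35.2500.
  t=2,j=1: stock 48.6018 → up 56.8641 (V=0.0000), down 30.1331 (V=6.5269). Price 1.4834; hedge Δ=-0.2442, bond B=13.3504.
  t=2,j=2: stock 91.7163 → up 107.3081 (V=0.0000), down 56.8641 (V=0.0000). Price 0.0000; hedge Δ=0.0000, bond B=0.0000.
  t=1,j=0: stock 41.5400 → up 48.6018 (V=1.4834), down 25.7548 (V=9.4952). Price 3.2472; hedge Δ=-0.3507, bond B=17.8141.
  t=1,j=1: stock 78.3900 → up 91.7163 (V=0.0000), down 48.6018 (V=1.4834). Price 0.3371; hedge Δ=-0.0344, bond B=3.0342.
  t=0,j=0: stock 67.0000 → up 78.3900 (V=0.3371), down 41.5400 (V=3.2472). Price 0.9855; hedge Δ=-0.0790, bond B=6.2766.
Sanity check at the root: Δ(0,0)·S0 + B(0,0) reproduces V0 = 0.9855.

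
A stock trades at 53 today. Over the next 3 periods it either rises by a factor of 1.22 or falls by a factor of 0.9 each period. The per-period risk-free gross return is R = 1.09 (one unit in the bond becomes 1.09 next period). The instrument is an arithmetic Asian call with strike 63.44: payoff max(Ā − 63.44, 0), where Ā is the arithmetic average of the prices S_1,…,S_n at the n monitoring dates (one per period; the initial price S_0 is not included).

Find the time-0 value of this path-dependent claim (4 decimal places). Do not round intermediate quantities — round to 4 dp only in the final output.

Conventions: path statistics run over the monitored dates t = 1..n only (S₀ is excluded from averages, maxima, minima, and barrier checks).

price = 3.6881

No-arbitrage gives p* = (R−d)/(u−d) = 0.5938: enumerate every path, weight its payoff by its p*-probability, and discount by R^3.
Enumerate all 2^3 = 8 price paths (U = up ×1.22, D = down ×0.9); each path with k up-moves has probability p*^k·(1−p*)^(3−k).
DDD: Ā=43.0890, payoff=0.0000, prob=0.067047
UDD: Ā=58.4095, payoff=0.0000, prob=0.097992
DUD: Ā=52.7562, payoff=0.0000, prob=0.097992
UUD: Ā=71.5140, payoff=8.0740, prob=0.143219
DDU: Ā=47.6682, payoff=0.0000, prob=0.097992
UDU: Ā=64.6169, payoff=1.1769, prob=0.143219
DUU: Ā=58.9636, payoff=0.0000, prob=0.143219
UUU: Ā=79.9284, payoff=16.4884, prob=0.209320
Price = Σ prob·payoff / R^3 = 4.776247 / 1.295029 = 3.6881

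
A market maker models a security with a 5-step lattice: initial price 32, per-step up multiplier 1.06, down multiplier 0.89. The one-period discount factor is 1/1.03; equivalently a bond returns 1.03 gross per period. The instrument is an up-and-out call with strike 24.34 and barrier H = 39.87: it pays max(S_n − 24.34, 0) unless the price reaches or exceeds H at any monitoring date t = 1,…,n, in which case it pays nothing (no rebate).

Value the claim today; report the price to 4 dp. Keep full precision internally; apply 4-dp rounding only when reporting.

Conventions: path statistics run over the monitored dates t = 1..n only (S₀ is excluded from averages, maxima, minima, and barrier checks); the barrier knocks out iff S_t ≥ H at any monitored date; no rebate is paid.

With p* = (R−d)/(u−d) = 0.8235, sum probability × payoff across the paths and divide by R^5.
Enumerate all 2^5 = 32 price paths (U = up ×1.06, D = down ×0.89); each path with k up-moves has probability p*^k·(1−p*)^(5−k).
DDDDD: M=28.4800, payoff=0.0000, prob=0.000171
UDDDD: M=33.9200, payoff=0.0000, prob=0.000799
DUDDD: M=30.1888, payoff=0.0000, prob=0.000799
UUDDD: M=35.9552, payoff=1.0073, prob=0.003727
DDUDD: M=28.4800, payoff=0.0000, prob=0.000799
UDUDD: M=33.9200, payoff=1.0073, prob=0.003727
DUUDD: M=32.0001, payoff=1.0073, prob=0.003727
UUUDD: M=38.1125, payoff=5.8489, prob=0.017393
DDDUD: M=28.4800, payoff=0.0000, prob=0.000799
UDDUD: M=33.9200, payoff=1.0073, prob=0.003727
DUDUD: M=30.1888, payoff=1.0073, prob=0.003727
UUDUD: M=35.9552, payoff=5.8489, prob=0.017393
DDUUD: M=28.4801, payoff=1.0073, prob=0.003727
UDUUD: M=33.9201, payoff=5.8489, prob=0.017393
DUUUD: M=33.9201, payoff=5.8489, prob=0.017393
UUUUD: M=40.3993, payoff=0.0000, prob=0.081169
DDDDU: M=28.4800, payoff=0.0000, prob=0.000799
UDDDU: M=33.9200, payoff=1.0073, prob=0.003727
DUDDU: M=30.1888, payoff=1.0073, prob=0.003727
UUDDU: M=35.9552, payoff=5.8489, prob=0.017393
DDUDU: M=28.4800, payoff=1.0073, prob=0.003727
UDUDU: M=33.9200, payoff=5.8489, prob=0.017393
DUUDU: M=32.0001, payoff=5.8489, prob=0.017393
UUUDU: M=38.1125, payoff=11.6153, prob=0.081169
DDDUU: M=28.4800, payoff=1.0073, prob=0.003727
UDDUU: M=33.9200, payoff=5.8489, prob=0.017393
DUDUU: M=30.1889, payoff=5.8489, prob=0.017393
UUDUU: M=35.9553, payoff=11.6153, prob=0.081169
DDUUU: M=30.1889, payoff=5.8489, prob=0.017393
UDUUU: M=35.9553, payoff=11.6153, prob=0.081169
DUUUU: M=35.9553, payoff=11.6153, prob=0.081169
UUUUU: M=42.8232, payoff=0.0000, prob=0.378787
Price = Σ prob·payoff / R^5 = 4.826075 / 1.159274 = 4.1630

price = 4.1630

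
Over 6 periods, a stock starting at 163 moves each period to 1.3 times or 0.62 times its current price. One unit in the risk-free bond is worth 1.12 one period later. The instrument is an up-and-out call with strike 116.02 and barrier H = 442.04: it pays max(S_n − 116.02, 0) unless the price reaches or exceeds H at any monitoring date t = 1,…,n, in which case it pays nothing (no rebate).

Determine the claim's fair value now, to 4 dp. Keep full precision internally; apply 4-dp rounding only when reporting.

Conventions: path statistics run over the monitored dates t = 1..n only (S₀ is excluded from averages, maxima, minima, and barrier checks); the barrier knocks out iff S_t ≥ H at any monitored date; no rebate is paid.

price = 39.0291

No-arbitrage gives p* = (R−d)/(u−d) = 0.7353: enumerate every path, weight its payoff by its p*-probability, and discount by R^6.
Enumerate all 2^6 = 64 price paths (U = up ×1.3, D = down ×0.62); each path with k up-moves has probability p*^k·(1−p*)^(6−k).
DDDDDD: M=101.0600, payoff=0.0000, prob=0.000344
UDDDDD: M=211.9000, payoff=0.0000, prob=0.000956
DUDDDD: M=131.3780, payoff=0.0000, prob=0.000956
UUDDDD: M=275.4700, payoff=0.0000, prob=0.002654
DDUDDD: M=101.0600, payoff=0.0000, prob=0.000956
UDUDDD: M=211.9000, payoff=0.0000, prob=0.002654
DUUDDD: M=170.7914, payoff=0.0000, prob=0.002654
UUUDDD: M=358.1110, payoff=0.0000, prob=0.007374
DDDUDD: M=101.0600, payoff=0.0000, prob=0.000956
UDDUDD: M=211.9000, payoff=0.0000, prob=0.002654
DUDUDD: M=131.3780, payoff=0.0000, prob=0.002654
UUDUDD: M=275.4700, payoff=0.0000, prob=0.007374
DDUUDD: M=105.8907, payoff=0.0000, prob=0.002654
UDUUDD: M=222.0288, payoff=0.0000, prob=0.007374
DUUUDD: M=222.0288, payoff=0.0000, prob=0.007374
UUUUDD: M=465.5443, payoff=0.0000, prob=0.020482
DDDDUD: M=101.0600, payoff=0.0000, prob=0.000956
UDDDUD: M=211.9000, payoff=0.0000, prob=0.002654
DUDDUD: M=131.3780, payoff=0.0000, prob=0.002654
UUDDUD: M=275.4700, payoff=0.0000, prob=0.007374
DDUDUD: M=101.0600, payoff=0.0000, prob=0.002654
UDUDUD: M=211.9000, payoff=0.0000, prob=0.007374
DUUDUD: M=170.7914, payoff=0.0000, prob=0.007374
UUUDUD: M=358.1110, payoff=62.9352, prob=0.020482
DDDUUD: M=101.0600, payoff=0.0000, prob=0.002654
UDDUUD: M=211.9000, payoff=0.0000, prob=0.007374
DUDUUD: M=137.6579, payoff=0.0000, prob=0.007374
UUDUUD: M=288.6375, payoff=62.9352, prob=0.020482
DDUUUD: M=137.6579, payoff=0.0000, prob=0.007374
UDUUUD: M=288.6375, payoff=62.9352, prob=0.020482
DUUUUD: M=288.6375, payoff=62.9352, prob=0.020482
UUUUUD: M=605.2076, payoff=0.0000, prob=0.056894
DDDDDU: M=101.0600, payoff=0.0000, prob=0.000956
UDDDDU: M=211.9000, payoff=0.0000, prob=0.002654
DUDDDU: M=131.3780, payoff=0.0000, prob=0.002654
UUDDDU: M=275.4700, payoff=0.0000, prob=0.007374
DDUDDU: M=101.0600, payoff=0.0000, prob=0.002654
UDUDDU: M=211.9000, payoff=0.0000, prob=0.007374
DUUDDU: M=170.7914, payoff=0.0000, prob=0.007374
UUUDDU: M=358.1110, payoff=62.9352, prob=0.020482
DDDUDU: M=101.0600, payoff=0.0000, prob=0.002654
UDDUDU: M=211.9000, payoff=0.0000, prob=0.007374
DUDUDU: M=131.3780, payoff=0.0000, prob=0.007374
UUDUDU: M=275.4700, payoff=62.9352, prob=0.020482
DDUUDU: M=105.8907, payoff=0.0000, prob=0.007374
UDUUDU: M=222.0288, payoff=62.9352, prob=0.020482
DUUUDU: M=222.0288, payoff=62.9352, prob=0.020482
UUUUDU: M=465.5443, payoff=0.0000, prob=0.056894
DDDDUU: M=101.0600, payoff=0.0000, prob=0.002654
UDDDUU: M=211.9000, payoff=0.0000, prob=0.007374
DUDDUU: M=131.3780, payoff=0.0000, prob=0.007374
UUDDUU: M=275.4700, payoff=62.9352, prob=0.020482
DDUDUU: M=101.0600, payoff=0.0000, prob=0.007374
UDUDUU: M=211.9000, payoff=62.9352, prob=0.020482
DUUDUU: M=178.9552, payoff=62.9352, prob=0.020482
UUUDUU: M=375.2287, payoff=259.2087, prob=0.056894
DDDUUU: M=101.0600, payoff=0.0000, prob=0.007374
UDDUUU: M=211.9000, payoff=62.9352, prob=0.020482
DUDUUU: M=178.9552, payoff=62.9352, prob=0.020482
UUDUUU: M=375.2287, payoff=259.2087, prob=0.056894
DDUUUU: M=178.9552, payoff=62.9352, prob=0.020482
UDUUUU: M=375.2287, payoff=259.2087, prob=0.056894
DUUUUU: M=375.2287, payoff=259.2087, prob=0.056894
UUUUUU: M=786.7699, payoff=0.0000, prob=0.158040
Price = Σ prob·payoff / R^6 = 77.036549 / 1.973823 = 39.0291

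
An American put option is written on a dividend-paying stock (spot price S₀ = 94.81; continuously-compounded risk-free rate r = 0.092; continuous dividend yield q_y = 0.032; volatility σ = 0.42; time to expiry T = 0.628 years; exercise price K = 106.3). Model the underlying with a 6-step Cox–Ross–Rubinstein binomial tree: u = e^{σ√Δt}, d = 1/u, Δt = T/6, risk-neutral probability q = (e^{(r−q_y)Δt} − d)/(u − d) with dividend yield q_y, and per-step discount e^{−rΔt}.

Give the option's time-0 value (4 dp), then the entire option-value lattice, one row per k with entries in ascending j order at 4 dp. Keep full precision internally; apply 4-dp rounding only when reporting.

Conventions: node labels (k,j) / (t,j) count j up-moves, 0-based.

Δt=0.10467, u=1.14554, d=0.87295, q=0.48919, disc=e^(-rΔt)=0.99042
k=6 terminal: V=max(K-S,0) → 64.3450 51.2436 34.0512 11.4900 0.0000 0.0000 0.0000
k=5: j=0 S=48.0613 intr=58.2387 cont=57.3807 V=58.2387[EX]; j=1 S=63.0695 intr=43.2305 cont=42.4227 V=43.2305[EX]; j=2 S=82.7642 intr=23.5358 cont=22.7939 V=23.5358[EX]; j=3 S=108.6090 intr=0.0000 cont=5.8129 V=5.8129[hold]; j=4 S=142.5244 intr=0.0000 cont=0.0000 V=0.0000[hold]; j=5 S=187.0305 intr=0.0000 cont=0.0000 V=0.0000[hold]
k=4: j=0 S=55.0564 intr=51.2436 cont=50.4090 V=51.2436[EX]; j=1 S=72.2488 intr=34.0512 cont=33.2741 V=34.0512[EX]; j=2 S=94.8100 intr=11.4900 cont=14.7234 V=14.7234[hold]; j=3 S=124.4164 intr=0.0000 cont=2.9408 V=2.9408[hold]; j=4 S=163.2679 intr=0.0000 cont=0.0000 V=0.0000[hold]
k=3: j=0 S=63.0695 intr=43.2305 cont=42.4227 V=43.2305[EX]; j=1 S=82.7642 intr=23.5358 cont=24.3605 V=24.3605[hold]; j=2 S=108.6090 intr=0.0000 cont=8.8736 V=8.8736[hold]; j=3 S=142.5244 intr=0.0000 cont=1.4878 V=1.4878[hold]
k=2: j=0 S=72.2488 intr=34.0512 cont=33.6736 V=34.0512[EX]; j=1 S=94.8100 intr=11.4900 cont=16.6236 V=16.6236[hold]; j=2 S=124.4164 intr=0.0000 cont=5.2101 V=5.2101[hold]
k=1: j=0 S=82.7642 intr=23.5358 cont=25.2811 V=25.2811[hold]; j=1 S=108.6090 intr=0.0000 cont=10.9344 V=10.9344[hold]
k=0: j=0 S=94.8100 intr=11.4900 cont=18.0878 V=18.0878[hold]

price = 18.0878
tree:
18.0878
25.2811 10.9344
34.0512 16.6236 5.2101
43.2305 24.3605 8.8736 1.4878
51.2436 34.0512 14.7234 2.9408 0.0000
58.2387 43.2305 23.5358 5.8129 0.0000 0.0000
64.3450 51.2436 34.0512 11.4900 0.0000 0.0000 0.0000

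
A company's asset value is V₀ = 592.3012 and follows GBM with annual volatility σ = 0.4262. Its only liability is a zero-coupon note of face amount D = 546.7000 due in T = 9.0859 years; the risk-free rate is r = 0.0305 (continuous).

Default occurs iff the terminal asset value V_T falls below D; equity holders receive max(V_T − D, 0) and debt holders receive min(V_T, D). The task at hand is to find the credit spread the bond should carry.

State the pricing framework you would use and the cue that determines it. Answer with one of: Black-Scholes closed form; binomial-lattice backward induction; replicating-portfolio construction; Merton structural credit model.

framework: Merton structural credit model

Key observation: with the firm-asset dynamics (V₀ = 592.3012) and a single zero-coupon liability of face 546.7000 given, debt value, spread, and default probability all derive from the option view of the balance sheet.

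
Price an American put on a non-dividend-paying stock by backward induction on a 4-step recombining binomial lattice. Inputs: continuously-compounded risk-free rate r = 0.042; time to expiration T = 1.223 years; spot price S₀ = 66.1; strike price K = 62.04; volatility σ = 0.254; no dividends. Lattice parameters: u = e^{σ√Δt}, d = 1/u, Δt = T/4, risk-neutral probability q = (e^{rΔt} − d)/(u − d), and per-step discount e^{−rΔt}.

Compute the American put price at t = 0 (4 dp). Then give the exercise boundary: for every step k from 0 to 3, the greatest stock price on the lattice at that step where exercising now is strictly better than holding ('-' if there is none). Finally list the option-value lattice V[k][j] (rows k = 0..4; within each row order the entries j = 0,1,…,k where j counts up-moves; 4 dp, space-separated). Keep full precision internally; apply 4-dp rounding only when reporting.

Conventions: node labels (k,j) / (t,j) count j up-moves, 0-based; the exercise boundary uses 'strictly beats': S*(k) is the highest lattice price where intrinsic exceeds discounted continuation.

price = 4.2065
boundary = - - 49.9125 43.3724
tree:
4.2065
7.2835 1.3661
12.1275 2.8287 0.0000
18.6676 5.8570 0.0000 0.0000
24.3507 12.1275 0.0000 0.0000 0.0000

Δt=0.30575  u=1.15079  d=0.86897  q=0.51081  discount=0.98724
step 4 (expiry): payoffs max(K−S,0) = 24.3507 12.1275 0.0000 0.0000 0.0000
step 3: (k=3,j=0): S=43.3724, K−S=18.6676, hold=17.8760 ⇒ V=18.6676 exercise | (k=3,j=1): S=57.4388, K−S=4.6012, hold=5.8570 ⇒ V=5.8570 continue | (k=3,j=2): S=76.0672, K−S=0.0000, hold=0.0000 ⇒ V=0.0000 continue | (k=3,j=3): S=100.7371, K−S=0.0000, hold=0.0000 ⇒ V=0.0000 continue  boundary S*=43.3724
step 2: (k=2,j=0): S=49.9125, K−S=12.1275, hold=11.9692 ⇒ V=12.1275 exercise | (k=2,j=1): S=66.1000, K−S=0.0000, hold=2.8287 ⇒ V=2.8287 continue | (k=2,j=2): S=87.5374, K−S=0.0000, hold=0.0000 ⇒ V=0.0000 continue  boundary S*=49.9125
step 1: (k=1,j=0): S=57.4388, K−S=4.6012, hold=7.2835 ⇒ V=7.2835 continue | (k=1,j=1): S=76.0672, K−S=0.0000, hold=1.3661 ⇒ V=1.3661 continue  boundary S*=-
step 0: (k=0,j=0): S=66.1000, K−S=0.0000, hold=4.2065 ⇒ V=4.2065 continue  boundary S*=-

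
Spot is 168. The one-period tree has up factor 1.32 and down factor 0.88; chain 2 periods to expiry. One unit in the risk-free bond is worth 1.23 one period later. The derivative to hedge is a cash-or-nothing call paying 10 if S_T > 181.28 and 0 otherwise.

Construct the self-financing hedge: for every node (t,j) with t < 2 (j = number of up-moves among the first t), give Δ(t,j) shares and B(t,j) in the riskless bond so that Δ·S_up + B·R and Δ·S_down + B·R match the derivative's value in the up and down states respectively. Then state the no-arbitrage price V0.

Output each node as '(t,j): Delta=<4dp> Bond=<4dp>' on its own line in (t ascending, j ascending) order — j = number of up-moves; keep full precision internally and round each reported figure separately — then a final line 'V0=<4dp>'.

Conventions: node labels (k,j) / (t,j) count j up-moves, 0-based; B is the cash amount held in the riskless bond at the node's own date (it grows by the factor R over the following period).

(0,0): Delta=0.0225 Bond=2.5538
(1,0): Delta=0.1537 Bond=-16.2602
(1,1): Delta=0.0000 Bond=8.1301
V0=6.3333

The replicating-portfolio and risk-neutral prices coincide; use p* = (1.23−0.88)/(1.32−0.88) = 0.7955 for the latter.
At maturity the claim pays: V(2,0)=0.0000, V(2,1)=10.0000, V(2,2)=10.0000
Node (1,0) S=147.8400: V=(p*·10.0000+(1−p*)·0.0000)/1.23=6.4671; Δ=(10.0000−0.0000)/(195.1488−130.0992)=0.1537; B=V−Δ·S=-16.2602
Node (1,1) S=221.7600: V=(p*·10.0000+(1−p*)·10.0000)/1.23=8.1301; Δ=(10.0000−10.0000)/(292.7232−195.1488)=0.0000; B=V−Δ·S=8.1301
Node (0,0) S=168.0000: V=(p*·8.1301+(1−p*)·6.4671)/1.23=6.3333; Δ=(8.1301−6.4671)/(221.7600−147.8400)=0.0225; B=V−Δ·S=2.5538
As a check, the time-0 holding Δ(0,0)·S0 + B(0,0) comes to 6.3333 — exactly V0.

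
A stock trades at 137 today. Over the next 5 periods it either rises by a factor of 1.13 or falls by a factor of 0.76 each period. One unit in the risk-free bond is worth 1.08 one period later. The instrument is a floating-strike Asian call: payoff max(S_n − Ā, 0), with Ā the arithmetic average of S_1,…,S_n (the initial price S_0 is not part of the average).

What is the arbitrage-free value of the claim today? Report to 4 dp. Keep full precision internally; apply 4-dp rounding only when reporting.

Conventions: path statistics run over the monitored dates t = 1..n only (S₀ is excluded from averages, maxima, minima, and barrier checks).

Risk-neutral up-probability p* = (R−d)/(u−d) = (1.08−0.76)/(1.13−0.76) = 0.8649; the claim prices as the p*-weighted sum of path payoffs discounted by R^5.
Enumerate all 2^5 = 32 price paths (U = up ×1.13, D = down ×0.76); each path with k up-moves has probability p*^k·(1−p*)^(5−k).
DDDDD: Ā=64.7668, payoff=0.0000, prob=0.000045
UDDDD: Ā=96.2979, payoff=0.0000, prob=0.000288
DUDDD: Ā=86.1599, payoff=0.0000, prob=0.000288
UUDDD: Ā=128.1062, payoff=0.0000, prob=0.001846
DDUDD: Ā=78.4551, payoff=0.0000, prob=0.000288
UDUDD: Ā=116.6503, payoff=0.0000, prob=0.001846
DUUDD: Ā=106.5123, payoff=0.0000, prob=0.001846
UUUDD: Ā=158.3670, payoff=0.0000, prob=0.011814
DDDUD: Ā=72.5994, payoff=0.0000, prob=0.000288
UDDUD: Ā=107.9438, payoff=0.0000, prob=0.001846
DUDUD: Ā=97.8058, payoff=0.0000, prob=0.001846
UUDUD: Ā=145.4217, payoff=0.0000, prob=0.011814
DDUUD: Ā=90.1009, payoff=0.0000, prob=0.001846
UDUUD: Ā=133.9658, payoff=0.0000, prob=0.011814
DUUUD: Ā=123.8278, payoff=0.0000, prob=0.011814
UUUUD: Ā=184.1124, payoff=0.0000, prob=0.075607
DDDDU: Ā=68.1490, payoff=0.0000, prob=0.000288
UDDDU: Ā=101.3268, payoff=0.0000, prob=0.001846
DUDDU: Ā=91.1888, payoff=0.0000, prob=0.001846
UUDDU: Ā=135.5834, payoff=0.0000, prob=0.011814
DDUDU: Ā=83.4839, payoff=0.0000, prob=0.001846
UDUDU: Ā=124.1274, payoff=0.0000, prob=0.011814
DUUDU: Ā=113.9894, payoff=0.1887, prob=0.011814
UUUDU: Ā=169.4843, payoff=0.2806, prob=0.075607
DDDUU: Ā=77.6282, payoff=0.0000, prob=0.001846
UDDUU: Ā=115.4209, payoff=0.0000, prob=0.011814
DUDUU: Ā=105.2829, payoff=8.8952, prob=0.011814
UUDUU: Ā=156.5391, payoff=13.2258, prob=0.075607
DDUUU: Ā=97.5781, payoff=16.6001, prob=0.011814
UDUUU: Ā=145.0832, payoff=24.6818, prob=0.075607
DUUUU: Ā=134.9452, payoff=34.8198, prob=0.075607
UUUUU: Ā=200.6421, payoff=51.7715, prob=0.483884
Price = Σ prob·payoff / R^5 = 30.874715 / 1.469328 = 21.0128

price = 21.0128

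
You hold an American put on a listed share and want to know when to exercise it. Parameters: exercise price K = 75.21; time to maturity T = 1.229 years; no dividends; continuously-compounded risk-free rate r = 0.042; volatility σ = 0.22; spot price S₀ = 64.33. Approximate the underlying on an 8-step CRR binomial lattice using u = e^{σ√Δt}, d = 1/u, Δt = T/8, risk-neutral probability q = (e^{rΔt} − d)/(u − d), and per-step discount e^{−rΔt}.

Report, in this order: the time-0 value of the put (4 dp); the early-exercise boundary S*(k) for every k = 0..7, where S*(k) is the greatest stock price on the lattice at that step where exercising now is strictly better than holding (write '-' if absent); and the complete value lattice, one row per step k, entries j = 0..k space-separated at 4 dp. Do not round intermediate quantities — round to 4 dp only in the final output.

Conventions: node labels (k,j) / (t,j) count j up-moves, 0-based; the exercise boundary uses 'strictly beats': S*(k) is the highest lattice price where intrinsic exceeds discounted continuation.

price = 11.8328
boundary = - 59.0153 54.1397 59.0153 54.1397 59.0153 64.3300 59.0153
tree:
11.8328
16.1947 7.8890
21.0703 11.5208 4.5808
25.5431 16.1947 7.2803 2.1056
29.6464 21.0703 11.1324 3.7575 0.5821
33.4106 25.5431 16.1947 6.5227 1.2103 0.0000
36.8639 29.6464 21.0703 10.8800 2.5166 0.0000 0.0000
40.0319 33.4106 25.5431 16.1947 5.2327 0.0000 0.0000 0.0000
42.9382 36.8639 29.6464 21.0703 10.8800 0.0000 0.0000 0.0000 0.0000

Δt=0.15363, u=1.09006, d=0.91738, q=0.51594, disc=e^(-rΔt)=0.99357
k=8 terminal: V=max(K-S,0) → 42.9382 36.8639 29.6464 21.0703 10.8800 0.0000 0.0000 0.0000 0.0000
k=7: j=0 S=35.1781 intr=40.0319 cont=39.5482 V=40.0319[EX]; j=1 S=41.7994 intr=33.4106 cont=32.9269 V=33.4106[EX]; j=2 S=49.6669 intr=25.5431 cont=25.0594 V=25.5431[EX]; j=3 S=59.0153 intr=16.1947 cont=15.7110 V=16.1947[EX]; j=4 S=70.1233 intr=5.0867 cont=5.2327 V=5.2327[hold]; j=5 S=83.3221 intr=0.0000 cont=0.0000 V=0.0000[hold]; j=6 S=99.0051 intr=0.0000 cont=0.0000 V=0.0000[hold]; j=7 S=117.6400 intr=0.0000 cont=0.0000 V=0.0000[hold]  S*(7)=59.0153
k=6: j=0 S=38.3461 intr=36.8639 cont=36.3802 V=36.8639[EX]; j=1 S=45.5636 intr=29.6464 cont=29.1627 V=29.6464[EX]; j=2 S=54.1397 intr=21.0703 cont=20.5866 V=21.0703[EX]; j=3 S=64.3300 intr=10.8800 cont=10.4711 V=10.8800[EX]; j=4 S=76.4383 intr=0.0000 cont=2.5166 V=2.5166[hold]; j=5 S=90.8257 intr=0.0000 cont=0.0000 V=0.0000[hold]; j=6 S=107.9211 intr=0.0000 cont=0.0000 V=0.0000[hold]  S*(6)=64.3300
k=5: j=0 S=41.7994 intr=33.4106 cont=32.9269 V=33.4106[EX]; j=1 S=49.6669 intr=25.5431 cont=25.0594 V=25.5431[EX]; j=2 S=59.0153 intr=16.1947 cont=15.7110 V=16.1947[EX]; j=3 S=70.1233 intr=5.0867 cont=6.5227 V=6.5227[hold]; j=4 S=83.3221 intr=0.0000 cont=1.2103 V=1.2103[hold]; j=5 S=99.0051 intr=0.0000 cont=0.0000 V=0.0000[hold]  S*(5)=59.0153
k=4: j=0 S=45.5636 intr=29.6464 cont=29.1627 V=29.6464[EX]; j=1 S=54.1397 intr=21.0703 cont=20.5866 V=21.0703[EX]; j=2 S=64.3300 intr=10.8800 cont=11.1324 V=11.1324[hold]; j=3 S=76.4383 intr=0.0000 cont=3.7575 V=3.7575[hold]; j=4 S=90.8257 intr=0.0000 cont=0.5821 V=0.5821[hold]  S*(4)=54.1397
k=3: j=0 S=49.6669 intr=25.5431 cont=25.0594 V=25.5431[EX]; j=1 S=59.0153 intr=16.1947 cont=15.8404 V=16.1947[EX]; j=2 S=70.1233 intr=5.0867 cont=7.2803 V=7.2803[hold]; j=3 S=83.3221 intr=0.0000 cont=2.1056 V=2.1056[hold]  S*(3)=59.0153
k=2: j=0 S=54.1397 intr=21.0703 cont=20.5866 V=21.0703[EX]; j=1 S=64.3300 intr=10.8800 cont=11.5208 V=11.5208[hold]; j=2 S=76.4383 intr=0.0000 cont=4.5808 V=4.5808[hold]  S*(2)=54.1397
k=1: j=0 S=59.0153 intr=16.1947 cont=16.0394 V=16.1947[EX]; j=1 S=70.1233 intr=5.0867 cont=7.8890 V=7.8890[hold]  S*(1)=59.0153
k=0: j=0 S=64.3300 intr=10.8800 cont=11.8328 V=11.8328[hold]  S*(0)=-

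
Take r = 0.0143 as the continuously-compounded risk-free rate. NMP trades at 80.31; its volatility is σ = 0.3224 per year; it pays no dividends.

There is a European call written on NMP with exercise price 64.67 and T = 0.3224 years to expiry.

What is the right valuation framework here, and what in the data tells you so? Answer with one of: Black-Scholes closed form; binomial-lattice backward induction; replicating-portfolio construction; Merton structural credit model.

Key observation: a European-exercise option on NMP struck at 64.67 — a GBM underlying with constant parameters — admits an analytic price: the data contain no early exercise, no discrete tree, no debt structure.

framework: Black-Scholes closed form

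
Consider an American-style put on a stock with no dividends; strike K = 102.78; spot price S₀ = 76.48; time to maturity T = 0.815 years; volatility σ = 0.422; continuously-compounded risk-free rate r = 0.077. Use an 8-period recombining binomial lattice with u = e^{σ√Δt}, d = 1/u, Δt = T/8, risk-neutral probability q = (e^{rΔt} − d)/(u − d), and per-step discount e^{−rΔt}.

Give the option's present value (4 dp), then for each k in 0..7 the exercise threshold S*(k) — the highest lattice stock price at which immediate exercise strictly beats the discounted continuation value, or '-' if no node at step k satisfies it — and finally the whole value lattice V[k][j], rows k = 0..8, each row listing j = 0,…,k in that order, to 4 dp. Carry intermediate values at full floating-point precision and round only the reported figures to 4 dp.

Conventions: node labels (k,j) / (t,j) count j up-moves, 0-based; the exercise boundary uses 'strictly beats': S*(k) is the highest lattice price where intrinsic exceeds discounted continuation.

Δt=0.10187, u=1.14419, d=0.87398, q=0.49552, disc=e^(-rΔt)=0.99219
k=8 terminal: V=max(K-S,0) → 76.7439 68.6946 58.1567 44.3609 26.3000 2.6553 0.0000 0.0000 0.0000
k=7: j=0 S=29.7901 intr=72.9899 cont=72.1868 V=72.9899[EX]; j=1 S=39.0000 intr=63.7800 cont=62.9769 V=63.7800[EX]; j=2 S=51.0573 intr=51.7227 cont=50.9196 V=51.7227[EX]; j=3 S=66.8423 intr=35.9377 cont=35.1346 V=35.9377[EX]; j=4 S=87.5073 intr=15.2727 cont=14.4696 V=15.2727[EX]; j=5 S=114.5612 intr=0.0000 cont=1.3291 V=1.3291[hold]; j=6 S=149.9791 intr=0.0000 cont=0.0000 V=0.0000[hold]; j=7 S=196.3469 intr=0.0000 cont=0.0000 V=0.0000[hold]  S*(7)=87.5073
k=6: j=0 S=34.0854 intr=68.6946 cont=67.8915 V=68.6946[EX]; j=1 S=44.6233 intr=58.1567 cont=57.3536 V=58.1567[EX]; j=2 S=58.4191 intr=44.3609 cont=43.5578 V=44.3609[EX]; j=3 S=76.4800 intr=26.3000 cont=25.4969 V=26.3000[EX]; j=4 S=100.1247 intr=2.6553 cont=8.2980 V=8.2980[hold]; j=5 S=131.0793 intr=0.0000 cont=0.6653 V=0.6653[hold]; j=6 S=171.6040 intr=0.0000 cont=0.0000 V=0.0000[hold]  S*(6)=76.4800
k=5: j=0 S=39.0000 intr=63.7800 cont=62.9769 V=63.7800[EX]; j=1 S=51.0573 intr=51.7227 cont=50.9196 V=51.7227[EX]; j=2 S=66.8423 intr=35.9377 cont=35.1346 V=35.9377[EX]; j=3 S=87.5073 intr=15.2727 cont=17.2438 V=17.2438[hold]; j=4 S=114.5612 intr=0.0000 cont=4.4805 V=4.4805[hold]; j=5 S=149.9791 intr=0.0000 cont=0.3330 V=0.3330[hold]  S*(5)=66.8423
k=4: j=0 S=44.6233 intr=58.1567 cont=57.3536 V=58.1567[EX]; j=1 S=58.4191 intr=44.3609 cont=43.5578 V=44.3609[EX]; j=2 S=76.4800 intr=26.3000 cont=26.4660 V=26.4660[hold]; j=3 S=100.1247 intr=2.6553 cont=10.8339 V=10.8339[hold]; j=4 S=131.0793 intr=0.0000 cont=2.4064 V=2.4064[hold]  S*(4)=58.4191
k=3: j=0 S=51.0573 intr=51.7227 cont=50.9196 V=51.7227[EX]; j=1 S=66.8423 intr=35.9377 cont=35.2162 V=35.9377[EX]; j=2 S=87.5073 intr=15.2727 cont=18.5737 V=18.5737[hold]; j=3 S=114.5612 intr=0.0000 cont=6.6059 V=6.6059[hold]  S*(3)=66.8423
k=2: j=0 S=58.4191 intr=44.3609 cont=43.5578 V=44.3609[EX]; j=1 S=76.4800 intr=26.3000 cont=27.1199 V=27.1199[hold]; j=2 S=100.1247 intr=2.6553 cont=12.5446 V=12.5446[hold]  S*(2)=58.4191
k=1: j=0 S=66.8423 intr=35.9377 cont=35.5377 V=35.9377[EX]; j=1 S=87.5073 intr=15.2727 cont=19.7420 V=19.7420[hold]  S*(1)=66.8423
k=0: j=0 S=76.4800 intr=26.3000 cont=27.6943 V=27.6943[hold]  S*(0)=-

price = 27.6943
boundary = - 66.8423 58.4191 66.8423 58.4191 66.8423 76.4800 87.5073
tree:
27.6943
35.9377 19.7420
44.3609 27.1199 12.5446
51.7227 35.9377 18.5737 6.6059
58.1567 44.3609 26.4660 10.8339 2.4064
63.7800 51.7227 35.9377 17.2438 4.4805 0.3330
68.6946 58.1567 44.3609 26.3000 8.2980 0.6653 0.0000
72.9899 63.7800 51.7227 35.9377 15.2727 1.3291 0.0000 0.0000
76.7439 68.6946 58.1567 44.3609 26.3000 2.6553 0.0000 0.0000 0.0000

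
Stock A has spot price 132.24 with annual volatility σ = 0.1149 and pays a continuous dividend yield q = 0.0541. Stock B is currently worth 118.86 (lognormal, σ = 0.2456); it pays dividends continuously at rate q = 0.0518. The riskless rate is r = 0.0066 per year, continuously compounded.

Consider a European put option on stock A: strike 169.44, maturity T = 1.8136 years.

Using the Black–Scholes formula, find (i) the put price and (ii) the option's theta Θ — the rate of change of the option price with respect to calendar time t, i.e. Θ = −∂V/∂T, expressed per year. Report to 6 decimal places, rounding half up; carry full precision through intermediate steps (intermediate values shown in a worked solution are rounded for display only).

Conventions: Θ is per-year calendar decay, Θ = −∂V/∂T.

σ√T = 0.1149·√1.8136 = 0.154736
d₁ = (ln(S/K) + (r−q+σ²/2)T) / (σ√T) = (ln(132.24/169.44) + (0.0066−0.0541+0.1149²/2)·1.8136) / 0.154736 = (-0.247880 − 0.074174) / 0.154736 = -2.081321
d₂ = d₁ − σ√T = -2.081321 − 0.154736 = -2.236057
e^{−rT} = 0.988102
e^{−qT} = 0.906544
N(−d₁) = 0.981298,  N(−d₂) = 0.987326
Put price V = K·e^{−rT}·N(−d₂) − S·e^{−qT}·N(−d₁) = 165.301998 − 117.639319 = 47.662679
φ(d₁) = (1/√(2π))·e^{−d₁²/2} = 0.045735
Θ = −S·e^{−qT}·φ(d₁)·σ/(2√T) − q·S·e^{−qT}·N(−d₁) + r·K·e^{−rT}·N(−d₂) = −0.233895 − 6.364287 + 1.090993 = -5.507189

price = 47.662679
Θ = -5.507189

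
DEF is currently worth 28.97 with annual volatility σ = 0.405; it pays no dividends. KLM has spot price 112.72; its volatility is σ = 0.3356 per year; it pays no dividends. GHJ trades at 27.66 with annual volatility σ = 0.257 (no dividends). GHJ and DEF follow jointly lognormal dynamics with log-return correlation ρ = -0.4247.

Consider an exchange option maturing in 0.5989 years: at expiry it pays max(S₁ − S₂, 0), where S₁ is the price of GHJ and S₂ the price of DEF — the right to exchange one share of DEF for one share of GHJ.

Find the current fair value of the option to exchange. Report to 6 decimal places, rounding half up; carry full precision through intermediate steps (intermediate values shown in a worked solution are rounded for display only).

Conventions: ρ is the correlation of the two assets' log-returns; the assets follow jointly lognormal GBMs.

exchange price = 4.266491

σ_eff = √(σ₁² + σ₂² − 2ρσ₁σ₂) = √(0.257² + 0.405² − 2·-0.4247·0.257·0.405) = 0.564344
d₁ = (ln(S₁/S₂) + (q₂ − q₁ + σ_eff²/2)T) / (σ_eff√T) = (ln(27.66/28.97) + (0.0 − 0.0 + 0.159242)·0.5989) / 0.436738 = 0.112416
d₂ = d₁ − σ_eff√T = 0.112416 − 0.436738 = -0.324321
N(d₁) = 0.544753,  N(d₂) = 0.372847
V = S₁·e^{−q₁T}·N(d₁) − S₂·e^{−q₂T}·N(d₂) = 15.067878 − 10.801387 = 4.266491
Key observation: no risk-free rate is needed — with the second asset as numeraire the exchange option is a call on the ratio S₁/S₂, and r cancels out of the value.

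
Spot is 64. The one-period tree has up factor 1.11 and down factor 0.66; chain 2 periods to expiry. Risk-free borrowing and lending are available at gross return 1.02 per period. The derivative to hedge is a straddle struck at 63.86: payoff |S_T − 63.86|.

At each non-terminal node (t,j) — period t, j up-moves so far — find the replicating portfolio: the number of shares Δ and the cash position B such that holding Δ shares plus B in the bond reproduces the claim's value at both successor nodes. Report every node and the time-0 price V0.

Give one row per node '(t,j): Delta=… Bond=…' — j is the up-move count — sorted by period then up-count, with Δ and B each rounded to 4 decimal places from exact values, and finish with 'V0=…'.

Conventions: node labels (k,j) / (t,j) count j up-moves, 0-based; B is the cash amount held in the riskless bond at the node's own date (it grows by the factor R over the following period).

(0,0): Delta=-0.1833 Bond=27.5597
(1,0): Delta=-1.0000 Bond=62.6078
(1,1): Delta=-0.0619 Bond=19.4867
V0=15.8278

No-arbitrage ⇒ martingale measure with p* = (R−d)/(u−d) = 0.8000.
At maturity the claim pays: V(2,0)=35.9816, V(2,1)=16.9736, V(2,2)=14.9944
  t=1,j=0: stock 42.2400 → up 46.8864 (V=16.9736), down 27.8784 (V=35.9816). Price 20.3678; hedge Δ=-1.0000, bond B=62.6078.
  t=1,j=1: stock 71.0400 → up 78.8544 (V=14.9944), down 46.8864 (V=16.9736). Price 15.0885; hedge Δ=-0.0619, bond B=19.4867.
  t=0,j=0: stock 64.0000 → up 71.0400 (V=15.0885), down 42.2400 (V=20.3678). Price 15.8278; hedge Δ=-0.1833, bond B=27.5597.
Verification: the root portfolio costs Δ(0,0)·S0 + B(0,0) = 15.8278, matching V0.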